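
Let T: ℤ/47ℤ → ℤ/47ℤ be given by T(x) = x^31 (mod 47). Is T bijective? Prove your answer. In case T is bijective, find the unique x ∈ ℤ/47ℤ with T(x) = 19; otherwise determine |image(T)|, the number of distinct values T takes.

44

Since 47 is prime, the nonzero elements of ℤ/47ℤ form a cyclic group of order 46.
As gcd(31, 46) = 1, raising to the 31st power is a bijection on this group: if u^31 ≡ v^31 then (uv^{−1})^31 = 1, and the only element of order dividing gcd(31, 46) = 1 is 1, so u = v.
With T(0) = 0 this makes T injective on all of ℤ/47ℤ, hence bijective (finite equal-size domain and codomain). In particular T is bijective.
Since T is bijective, we find the preimage of 19. The inverse of x ↦ x^31 on (ℤ/47ℤ)^× is x ↦ x^3, because 31·3 = 93 = 2·46 + 1 ≡ 1 (mod 46) and x^{46} = 1 for x ≠ 0 (Fermat). So T⁻¹(19) = 19^3 mod 47.
Repeated squaring mod 47: 19^1 ≡ 19, 19^2 ≡ 19² = 361 ≡ 32. Since 3 = 2 + 1, 19^3 ≡ 32·19: 32·19 = 608 ≡ 44. So 19^3 ≡ 44 (mod 47).
Hence T⁻¹(19) = 44.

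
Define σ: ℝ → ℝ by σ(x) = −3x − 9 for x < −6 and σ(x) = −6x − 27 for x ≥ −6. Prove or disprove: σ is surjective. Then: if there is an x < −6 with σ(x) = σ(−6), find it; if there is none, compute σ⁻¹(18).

Both pieces are strictly decreasing (slopes −3 and −6), so each is injective on its own interval.
The left piece maps (−∞, −6) onto (9, ∞); the right piece maps [−6, ∞) onto (−∞, 9].
These images together cover ℝ, so σ is surjective.
Because the two images are disjoint, no x < −6 has σ(x) = σ(−6), so we compute σ⁻¹(18): 18 lies in (9, ∞), so solve −3x − 9 = 18: x = (18 + 9)/(−3) = −9.

-9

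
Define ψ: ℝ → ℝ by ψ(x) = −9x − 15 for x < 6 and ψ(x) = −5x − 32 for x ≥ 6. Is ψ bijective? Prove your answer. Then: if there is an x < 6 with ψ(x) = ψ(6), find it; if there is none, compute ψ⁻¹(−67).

47/9

Both pieces are strictly decreasing (slopes −9 and −5), so each is injective on its own interval.
The left piece maps (−∞, 6) onto (−69, ∞); the right piece maps [6, ∞) onto (−∞, −62].
These images overlap. In particular ψ(6) = −62 (right piece), and solving −9x − 15 = −62 on the left piece gives x = 47/9 < 6.
So ψ(47/9) = ψ(6) with 47/9 ≠ 6, and ψ is not injective, hence not bijective. This x = 47/9 is the requested value below 6.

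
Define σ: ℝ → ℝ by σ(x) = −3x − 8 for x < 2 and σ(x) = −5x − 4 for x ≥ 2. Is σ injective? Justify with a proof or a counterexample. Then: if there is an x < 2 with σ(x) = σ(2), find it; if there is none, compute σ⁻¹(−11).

1

Both pieces are strictly decreasing (slopes −3 and −5), so each is injective on its own interval.
The left piece maps (−∞, 2) onto (−14, ∞); the right piece maps [2, ∞) onto (−∞, −14].
These images are disjoint, so no value is attained by both pieces. Thus σ is injective.
Because the two images are disjoint, no x < 2 has σ(x) = σ(2), so we compute σ⁻¹(−11): −11 lies in (−14, ∞), so solve −3x − 8 = −11: x = (−11 + 8)/(−3) = 1.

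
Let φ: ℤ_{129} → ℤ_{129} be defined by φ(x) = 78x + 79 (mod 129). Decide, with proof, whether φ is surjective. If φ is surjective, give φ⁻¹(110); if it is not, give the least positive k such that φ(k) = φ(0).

Recall: φ is surjective if every y in the codomain equals φ(x) for some x in the domain.
Since gcd(78, 129) = 3, we have 78x ≡ 0 (mod 3) for all x, so φ(x) ≡ 1 (mod 3).
But 0 ≢ 1 (mod 3), so 0 ∈ ℤ_{129} has no preimage. Thus φ is not surjective.
Since φ is not surjective, we find the least positive k with φ(k) = φ(0): this means 78k ≡ 0 (mod 129), i.e. 129 ∣ 78k. Since gcd(78, 129) = 3, dividing through by 3 this holds exactly when 43 ∣ 26k, and as gcd(26, 43) = 1, exactly when 43 ∣ k.
The smallest positive such k is 43.

43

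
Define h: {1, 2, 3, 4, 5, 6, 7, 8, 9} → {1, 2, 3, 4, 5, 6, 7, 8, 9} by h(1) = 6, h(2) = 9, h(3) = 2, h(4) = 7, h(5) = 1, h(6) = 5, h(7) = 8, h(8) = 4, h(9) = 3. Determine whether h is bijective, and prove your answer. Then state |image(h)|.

The values 6, 9, 2, 7, 1, 5, 8, 4, 3 are a permutation of {1, 2, 3, 4, 5, 6, 7, 8, 9}: each element appears exactly once.
So h is injective and surjective, hence bijective.
The image of h is {1, 2, 3, 4, 5, 6, 7, 8, 9}, which has 9 elements.

9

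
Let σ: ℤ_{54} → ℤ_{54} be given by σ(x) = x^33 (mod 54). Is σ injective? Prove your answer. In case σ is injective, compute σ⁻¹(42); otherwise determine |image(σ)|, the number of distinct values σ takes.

σ(0) = 0^33 = 0.
σ(6): Repeated squaring mod 54: 6^1 ≡ 6, 6^2 ≡ 6² = 36, 6^4 ≡ 36² = 1296 ≡ 0, 6^8 ≡ 0² = 0, 6^16 ≡ 0² = 0, 6^32 ≡ 0² = 0. Since 33 = 32 + 1, 6^33 ≡ 0·6: 0·6 = 0. So 6^33 ≡ 0 (mod 54).
So σ(0) = σ(6) = 0 while 0 ≠ 6, thus σ is not injective.
Since σ is not injective, we determine |image(σ)|. Computing x^33 mod 54 for each x (by repeated squaring, reducing mod 54 at every step), the values σ(0), σ(1), …, σ(53) are: 0, 1, 44, 27, 46, 35, 0, 37, 26, 27, 28, 17, 0, 19, 8, 27, 10, 53, 0, 1, 44, 27, 46, 35, 0, 37, 26, 27, 28, 17, 0, 19, 8, 27, 10, 53, 0, 1, 44, 27, 46, 35, 0, 37, 26, 27, 28, 17, 0, 19, 8, 27, 10, 53.
The distinct values are {0, 1, 8, 10, 17, 19, 26, 27, 28, 35, 37, 44, 46, 53}; there are 14 of them.

14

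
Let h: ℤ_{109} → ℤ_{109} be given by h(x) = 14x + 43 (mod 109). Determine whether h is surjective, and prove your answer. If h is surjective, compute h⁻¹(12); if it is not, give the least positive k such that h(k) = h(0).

99

Recall: h is surjective if every y in the codomain equals h(x) for some x in the domain.
Since gcd(14, 109) = 1, 14 is invertible modulo 109. Euclid's algorithm: 109 = 7·14 + 11, 14 = 1·11 + 3, 11 = 3·3 + 2, 3 = 1·2 + 1; back-substituting gives 1 = 39·14 − 5·109, so 14⁻¹ ≡ 39 (mod 109).
Then y ↦ 39(y − 43) is a two-sided inverse to h, so every y ∈ ℤ_{109} has a preimage.
Hence h is surjective.
Since h is surjective, we find h⁻¹(12): we need 14x ≡ 12 − 43 ≡ 78 (mod 109). Using 14⁻¹ = 39: x ≡ 39·78 = 3042 = 27·109 + 99, so x = 99.
Check: h(99) = 14·99 + 43 = 1429 = 13·109 + 12 ≡ 12 (mod 109).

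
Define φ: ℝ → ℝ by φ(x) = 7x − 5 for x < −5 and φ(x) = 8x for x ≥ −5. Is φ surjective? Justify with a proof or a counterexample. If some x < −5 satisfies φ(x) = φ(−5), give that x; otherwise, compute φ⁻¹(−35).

Both pieces are strictly increasing (slopes 7 and 8), so each is injective on its own interval.
The left piece maps (−∞, −5) onto (−∞, −40); the right piece maps [−5, ∞) onto [−40, ∞).
These images together cover ℝ, so φ is surjective.
Because the two images are disjoint, no x < −5 has φ(x) = φ(−5), so we compute φ⁻¹(−35): −35 lies in [−40, ∞), so solve 8x = −35: x = (−35 − 0)/8 = −35/8.

-35/8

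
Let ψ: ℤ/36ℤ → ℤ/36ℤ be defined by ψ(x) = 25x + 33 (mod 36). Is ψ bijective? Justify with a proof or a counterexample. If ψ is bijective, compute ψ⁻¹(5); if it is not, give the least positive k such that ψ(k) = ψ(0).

32

By definition, ψ is injective if ψ(x_1) = ψ(x_2) implies x_1 = x_2.
If ψ(x_1) = ψ(x_2), then 25x_1 ≡ 25x_2 (mod 36). Because gcd(25, 36) = 1, we may cancel 25 to get x_1 ≡ x_2 (mod 36).
We now compute 25⁻¹ mod 36 explicitly. Euclid's algorithm: 36 = 1·25 + 11, 25 = 2·11 + 3, 11 = 3·3 + 2, 3 = 1·2 + 1; back-substituting gives 1 = 13·25 − 9·36, so 25⁻¹ ≡ 13 (mod 36).
For any y ∈ ℤ/36ℤ, x = 13(y − 33) mod 36 satisfies ψ(x) = 25·13(y − 33) + 33 ≡ y (since 25·13 ≡ 1 mod 36). So every y has a preimage.
Thus ψ is bijective.
Since ψ is bijective, we compute ψ⁻¹(5): solve 25x + 33 ≡ 5 (mod 36), i.e. 25x ≡ 8 (mod 36).
Multiplying by 25⁻¹ = 13 gives x ≡ 13·8 = 104 = 2·36 + 32 ≡ 32 (mod 36).
Check: ψ(32) = 25·32 + 33 = 833 = 23·36 + 5 ≡ 5 (mod 36).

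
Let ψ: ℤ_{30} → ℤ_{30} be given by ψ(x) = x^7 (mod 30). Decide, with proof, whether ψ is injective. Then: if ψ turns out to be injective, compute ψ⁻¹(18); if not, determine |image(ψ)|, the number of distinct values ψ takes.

Computing x^7 mod 30 for each x (by repeated squaring, reducing mod 30 at every step), the values ψ(0), ψ(1), …, ψ(29) are: 0, 1, 8, 27, 4, 5, 6, 13, 2, 9, 10, 11, 18, 7, 14, 15, 16, 23, 12, 19, 20, 21, 28, 17, 24, 25, 26, 3, 22, 29.
Every element of ℤ_{30} appears exactly once in this list, so ψ is a bijection, and in particular injective.
Since ψ is injective, we read off the preimage of 18 from the same table: ψ(12) = 18, so ψ⁻¹(18) = 12.

12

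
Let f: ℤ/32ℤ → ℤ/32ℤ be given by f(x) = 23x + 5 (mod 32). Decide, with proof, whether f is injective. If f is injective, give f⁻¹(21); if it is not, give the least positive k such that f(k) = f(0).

16

If f(u) = f(v), then 23u ≡ 23v (mod 32). Because gcd(23, 32) = 1, we may cancel 23 to get u ≡ v (mod 32).
Thus f is injective.
We now compute 23⁻¹ mod 32 explicitly. Euclid's algorithm: 32 = 1·23 + 9, 23 = 2·9 + 5, 9 = 1·5 + 4, 5 = 1·4 + 1; back-substituting gives 1 = 7·23 − 5·32, so 23⁻¹ ≡ 7 (mod 32).
Since f is injective, we compute f⁻¹(21): solve 23x + 5 ≡ 21 (mod 32), i.e. 23x ≡ 16 (mod 32).
Multiplying by 23⁻¹ = 7 gives x ≡ 7·16 = 112 = 3·32 + 16 ≡ 16 (mod 32).
Check: f(16) = 23·16 + 5 = 373 = 11·32 + 21 ≡ 21 (mod 32).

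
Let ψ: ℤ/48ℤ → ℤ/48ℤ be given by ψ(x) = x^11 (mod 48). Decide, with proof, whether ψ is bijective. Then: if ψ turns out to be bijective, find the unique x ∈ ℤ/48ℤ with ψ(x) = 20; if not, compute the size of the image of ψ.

27

ψ(0) = 0^11 = 0.
ψ(6): Repeated squaring mod 48: 6^1 ≡ 6, 6^2 ≡ 6² = 36, 6^4 ≡ 36² = 1296 ≡ 0, 6^8 ≡ 0² = 0. Since 11 = 8 + 2 + 1, 6^11 ≡ 0·36·6: 0·36 = 0, then 0·6 = 0. So 6^11 ≡ 0 (mod 48).
So ψ(0) = ψ(6) = 0 while 0 ≠ 6, thus ψ is not injective, hence not bijective.
Since ψ is not bijective, we determine |image(ψ)|. Computing x^11 mod 48 for each x (by repeated squaring, reducing mod 48 at every step), the values ψ(0), ψ(1), …, ψ(47) are: 0, 1, 32, 27, 16, 29, 0, 7, 32, 9, 16, 35, 0, 37, 32, 15, 16, 17, 0, 43, 32, 45, 16, 23, 0, 25, 32, 3, 16, 5, 0, 31, 32, 33, 16, 11, 0, 13, 32, 39, 16, 41, 0, 19, 32, 21, 16, 47.
The distinct values are {0, 1, 3, 5, 7, 9, 11, 13, 15, 16, 17, 19, 21, 23, 25, 27, 29, 31, 32, 33, 35, 37, 39, 41, 43, 45, 47}; there are 27 of them.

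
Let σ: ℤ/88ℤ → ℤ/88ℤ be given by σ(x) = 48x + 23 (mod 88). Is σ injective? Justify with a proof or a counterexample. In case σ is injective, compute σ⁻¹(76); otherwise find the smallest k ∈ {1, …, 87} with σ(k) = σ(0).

11

We have gcd(48, 88) = 8 > 1. Taking s = 0 and t = 11: σ(0) = 23 and σ(11) = 48·11 + 23 = 551 ≡ 23 (mod 88).
So σ(0) = σ(11) while 0 ≠ 11, therefore σ is not injective.
Since σ is not injective, we find the least positive k with σ(k) = σ(0): this means 48k ≡ 0 (mod 88), i.e. 88 ∣ 48k. Since gcd(48, 88) = 8, dividing through by 8 this holds exactly when 11 ∣ 6k, and as gcd(6, 11) = 1, exactly when 11 ∣ k.
The smallest positive such k is 11.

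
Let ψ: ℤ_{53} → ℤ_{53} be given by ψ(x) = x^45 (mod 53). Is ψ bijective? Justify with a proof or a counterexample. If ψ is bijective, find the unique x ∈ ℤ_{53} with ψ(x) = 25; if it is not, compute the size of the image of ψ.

Since 53 is prime, the nonzero elements of ℤ_{53} form a cyclic group of order 52.
As gcd(45, 52) = 1, raising to the 45th power is a bijection on this group: if x_1^45 ≡ x_2^45 then (x_1x_2^{−1})^45 = 1, and the only element of order dividing gcd(45, 52) = 1 is 1, so x_1 = x_2.
With ψ(0) = 0 this makes ψ injective on all of ℤ_{53}, hence bijective (finite equal-size domain and codomain). In particular ψ is bijective.
Since ψ is bijective, we find the preimage of 25. The inverse of x ↦ x^45 on (ℤ_{53})^× is x ↦ x^37, because 45·37 = 1665 = 32·52 + 1 ≡ 1 (mod 52) and x^{52} = 1 for x ≠ 0 (Fermat). So ψ⁻¹(25) = 25^37 mod 53.
Repeated squaring mod 53: 25^1 ≡ 25, 25^2 ≡ 25² = 625 ≡ 42, 25^4 ≡ 42² = 1764 ≡ 15, 25^8 ≡ 15² = 225 ≡ 13, 25^16 ≡ 13² = 169 ≡ 10, 25^32 ≡ 10² = 100 ≡ 47. Since 37 = 32 + 4 + 1, 25^37 ≡ 47·15·25: 47·15 = 705 ≡ 16, then 16·25 = 400 ≡ 29. So 25^37 ≡ 29 (mod 53).
Hence ψ⁻¹(25) = 29.

29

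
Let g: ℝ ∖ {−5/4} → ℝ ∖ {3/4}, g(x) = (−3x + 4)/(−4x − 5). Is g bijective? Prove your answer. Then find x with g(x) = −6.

-26/27

Suppose g(s) = g(t). Cross-multiplying: (−3s + 4)(−4t − 5) = (−3t + 4)(−4s − 5).
Expanding both sides and cancelling the symmetric terms leaves 31·(s − t) = 0. Since 31 ≠ 0, s = t. So g is injective.
For any y ≠ 3/4, solving y(−4x − 5) = −3x + 4 for x gives a well-defined x ≠ −5/4. So g is surjective.
Hence g is bijective.
Solving g(x) = −6: cross-multiplying gives −3x + 4 = −6(−4x − 5), which rearranges to −27x = 26, so x = −26/27.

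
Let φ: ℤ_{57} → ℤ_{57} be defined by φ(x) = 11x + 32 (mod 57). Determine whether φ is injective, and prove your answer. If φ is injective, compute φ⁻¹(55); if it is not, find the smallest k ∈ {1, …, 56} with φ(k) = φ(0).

By definition, injectivity means: for all x_1, x_2 in the domain, φ(x_1) = φ(x_2) implies x_1 = x_2.
Suppose φ(x_1) = φ(x_2) in ℤ_{57}. Then 11x_1 + 32 ≡ 11x_2 + 32 (mod 57), therefore 11(x_1 − x_2) ≡ 0 (mod 57).
Since gcd(11, 57) = 1, 11 is invertible modulo 57, therefore x_1 − x_2 ≡ 0 (mod 57), i.e. x_1 = x_2.
Therefore φ is injective.
We now compute 11⁻¹ mod 57 explicitly. Euclid's algorithm: 57 = 5·11 + 2, 11 = 5·2 + 1; back-substituting gives 1 = 26·11 − 5·57, so 11⁻¹ ≡ 26 (mod 57).
Since φ is injective, we compute φ⁻¹(55): solve 11x + 32 ≡ 55 (mod 57), i.e. 11x ≡ 23 (mod 57).
Multiplying by 11⁻¹ = 26 gives x ≡ 26·23 = 598 = 10·57 + 28 ≡ 28 (mod 57).
Check: φ(28) = 11·28 + 32 = 340 = 5·57 + 55 ≡ 55 (mod 57).

28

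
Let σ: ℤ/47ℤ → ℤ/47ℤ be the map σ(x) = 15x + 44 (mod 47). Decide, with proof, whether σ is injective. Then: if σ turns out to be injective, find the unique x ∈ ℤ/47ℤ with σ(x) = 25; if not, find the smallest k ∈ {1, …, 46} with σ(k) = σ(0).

Suppose σ(x_1) = σ(x_2) in ℤ/47ℤ. Then 15x_1 + 44 ≡ 15x_2 + 44 (mod 47), hence 15(x_1 − x_2) ≡ 0 (mod 47).
Since gcd(15, 47) = 1, 15 is invertible modulo 47, hence x_1 − x_2 ≡ 0 (mod 47), i.e. x_1 = x_2.
So σ is injective.
We now compute 15⁻¹ mod 47 explicitly. Euclid's algorithm: 47 = 3·15 + 2, 15 = 7·2 + 1; back-substituting gives 1 = 22·15 − 7·47, so 15⁻¹ ≡ 22 (mod 47).
Since σ is injective, we find σ⁻¹(25): we need 15x ≡ 25 − 44 ≡ 28 (mod 47). Using 15⁻¹ = 22: x ≡ 22·28 = 616 = 13·47 + 5, so x = 5.
Check: σ(5) = 15·5 + 44 = 119 = 2·47 + 25 ≡ 25 (mod 47).

5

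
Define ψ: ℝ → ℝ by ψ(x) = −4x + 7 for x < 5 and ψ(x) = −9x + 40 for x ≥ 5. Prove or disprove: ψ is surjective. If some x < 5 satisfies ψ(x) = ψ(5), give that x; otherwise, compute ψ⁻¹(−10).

Both pieces are strictly decreasing (slopes −4 and −9), so each is injective on its own interval.
The left piece maps (−∞, 5) onto (−13, ∞); the right piece maps [5, ∞) onto (−∞, −5].
The union (−13, ∞) ∪ (−∞, −5] covers ℝ, so ψ is surjective.
For the follow-up: the images overlap, so an x < 5 with ψ(x) = ψ(5) exists. ψ(5) = −5; solving −4x + 7 = −5 for x < 5 gives x = (−5 − 7)/(−4) = 3.

3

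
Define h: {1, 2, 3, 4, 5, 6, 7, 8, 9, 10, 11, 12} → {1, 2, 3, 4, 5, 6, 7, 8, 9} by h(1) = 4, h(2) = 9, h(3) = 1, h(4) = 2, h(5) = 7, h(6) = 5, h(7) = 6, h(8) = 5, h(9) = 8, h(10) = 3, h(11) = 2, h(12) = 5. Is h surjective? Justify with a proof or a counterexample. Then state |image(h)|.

Every element of the codomain has a preimage: 1 = h(3), 2 = h(4), 3 = h(10), 4 = h(1), 5 = h(6), 6 = h(7), 7 = h(5), 8 = h(9), 9 = h(2).
Hence h is surjective.
The image of h is {1, 2, 3, 4, 5, 6, 7, 8, 9}, which has 9 elements.

9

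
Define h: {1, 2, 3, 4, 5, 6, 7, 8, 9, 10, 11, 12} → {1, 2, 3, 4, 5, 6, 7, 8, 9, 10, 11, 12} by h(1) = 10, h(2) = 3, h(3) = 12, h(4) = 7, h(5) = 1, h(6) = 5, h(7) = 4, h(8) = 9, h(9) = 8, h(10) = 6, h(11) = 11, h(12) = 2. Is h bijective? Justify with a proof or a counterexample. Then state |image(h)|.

12

The values 10, 3, 12, 7, 1, 5, 4, 9, 8, 6, 11, 2 are a permutation of {1, 2, 3, 4, 5, 6, 7, 8, 9, 10, 11, 12}: each element appears exactly once.
So h is injective and surjective, hence bijective.
The image of h is {1, 2, 3, 4, 5, 6, 7, 8, 9, 10, 11, 12}, which has 12 elements.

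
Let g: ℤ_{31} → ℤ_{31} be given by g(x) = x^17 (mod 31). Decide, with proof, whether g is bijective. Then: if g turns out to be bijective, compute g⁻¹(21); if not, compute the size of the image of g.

Since 31 is prime, the nonzero elements of ℤ_{31} form a cyclic group of order 30.
As gcd(17, 30) = 1, raising to the 17th power is a bijection on this group: if s^17 ≡ t^17 then (st^{−1})^17 = 1, and the only element of order dividing gcd(17, 30) = 1 is 1, so s = t.
With g(0) = 0 this makes g injective on all of ℤ_{31}, hence bijective (finite equal-size domain and codomain). In particular g is bijective.
Since g is bijective, we find the preimage of 21. The inverse of x ↦ x^17 on (ℤ_{31})^× is x ↦ x^23, because 17·23 = 391 = 13·30 + 1 ≡ 1 (mod 30) and x^{30} = 1 for x ≠ 0 (Fermat). So g⁻¹(21) = 21^23 mod 31.
Repeated squaring mod 31: 21^1 ≡ 21, 21^2 ≡ 21² = 441 ≡ 7, 21^4 ≡ 7² = 49 ≡ 18, 21^8 ≡ 18² = 324 ≡ 14, 21^16 ≡ 14² = 196 ≡ 10. Since 23 = 16 + 4 + 2 + 1, 21^23 ≡ 10·18·7·21: 10·18 = 180 ≡ 25, then 25·7 = 175 ≡ 20, then 20·21 = 420 ≡ 17. So 21^23 ≡ 17 (mod 31).
Hence g⁻¹(21) = 17.

17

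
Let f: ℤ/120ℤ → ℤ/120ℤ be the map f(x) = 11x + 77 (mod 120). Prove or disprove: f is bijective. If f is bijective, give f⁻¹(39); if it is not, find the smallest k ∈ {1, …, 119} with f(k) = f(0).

Suppose f(s) = f(t) in ℤ/120ℤ. Then 11s + 77 ≡ 11t + 77 (mod 120), thus 11(s − t) ≡ 0 (mod 120).
Since gcd(11, 120) = 1, 11 is invertible modulo 120, thus s − t ≡ 0 (mod 120), i.e. s = t.
We now compute 11⁻¹ mod 120 explicitly. Euclid's algorithm: 120 = 10·11 + 10, 11 = 1·10 + 1; back-substituting gives 1 = 11·11 − 1·120, so 11⁻¹ ≡ 11 (mod 120).
Then y ↦ 11(y − 77) is a two-sided inverse to f, so every y ∈ ℤ/120ℤ has a preimage.
So f is bijective.
Since f is bijective, we compute f⁻¹(39): solve 11x + 77 ≡ 39 (mod 120), i.e. 11x ≡ 82 (mod 120).
Multiplying by 11⁻¹ = 11 gives x ≡ 11·82 = 902 = 7·120 + 62 ≡ 62 (mod 120).
Check: f(62) = 11·62 + 77 = 759 = 6·120 + 39 ≡ 39 (mod 120).

62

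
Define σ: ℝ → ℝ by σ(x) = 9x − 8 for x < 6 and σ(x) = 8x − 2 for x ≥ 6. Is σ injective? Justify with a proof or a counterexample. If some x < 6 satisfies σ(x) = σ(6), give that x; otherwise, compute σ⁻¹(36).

44/9

Both pieces are strictly increasing (slopes 9 and 8), so each is injective on its own interval.
The left piece maps (−∞, 6) onto (−∞, 46); the right piece maps [6, ∞) onto [46, ∞).
These images are disjoint, so no value is attained by both pieces. Hence σ is injective.
Because the two images are disjoint, no x < 6 has σ(x) = σ(6), so we compute σ⁻¹(36): 36 lies in (−∞, 46), so solve 9x − 8 = 36: x = (36 + 8)/9 = 44/9.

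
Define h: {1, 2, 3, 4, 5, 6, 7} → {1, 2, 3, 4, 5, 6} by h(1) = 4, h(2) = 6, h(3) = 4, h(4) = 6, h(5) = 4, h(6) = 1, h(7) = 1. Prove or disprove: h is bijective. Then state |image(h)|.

h(1) = 4 = h(3) with 1 ≠ 3, so h is not injective, hence not bijective.
The image of h is {1, 4, 6}, which has 3 elements.

3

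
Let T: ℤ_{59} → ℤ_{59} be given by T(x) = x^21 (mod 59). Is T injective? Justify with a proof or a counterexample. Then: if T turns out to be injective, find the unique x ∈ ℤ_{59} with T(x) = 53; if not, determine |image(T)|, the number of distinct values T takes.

45

Since 59 is prime, the nonzero elements of ℤ_{59} form a cyclic group of order 58.
As gcd(21, 58) = 1, raising to the 21st power is a bijection on this group: if u^21 ≡ v^21 then (uv^{−1})^21 = 1, and the only element of order dividing gcd(21, 58) = 1 is 1, so u = v.
With T(0) = 0 this makes T injective on all of ℤ_{59}, hence bijective (finite equal-size domain and codomain). In particular T is injective.
Since T is injective, we find the preimage of 53. The inverse of x ↦ x^21 on (ℤ_{59})^× is x ↦ x^47, because 21·47 = 987 = 17·58 + 1 ≡ 1 (mod 58) and x^{58} = 1 for x ≠ 0 (Fermat). So T⁻¹(53) = 53^47 mod 59.
Repeated squaring mod 59: 53^1 ≡ 53, 53^2 ≡ 53² = 2809 ≡ 36, 53^4 ≡ 36² = 1296 ≡ 57, 53^8 ≡ 57² = 3249 ≡ 4, 53^16 ≡ 4² = 16, 53^32 ≡ 16² = 256 ≡ 20. Since 47 = 32 + 8 + 4 + 2 + 1, 53^47 ≡ 20·4·57·36·53: 20·4 = 80 ≡ 21, then 21·57 = 1197 ≡ 17, then 17·36 = 612 ≡ 22, then 22·53 = 1166 ≡ 45. So 53^47 ≡ 45 (mod 59).
Hence T⁻¹(53) = 45.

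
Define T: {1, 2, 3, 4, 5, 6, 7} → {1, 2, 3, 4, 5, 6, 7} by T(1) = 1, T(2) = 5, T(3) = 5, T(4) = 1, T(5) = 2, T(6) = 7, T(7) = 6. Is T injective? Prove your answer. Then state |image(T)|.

T(2) = 5 = T(3) with 2 ≠ 3, so T is not injective.
The image of T is {1, 2, 5, 6, 7}, which has 5 elements.

5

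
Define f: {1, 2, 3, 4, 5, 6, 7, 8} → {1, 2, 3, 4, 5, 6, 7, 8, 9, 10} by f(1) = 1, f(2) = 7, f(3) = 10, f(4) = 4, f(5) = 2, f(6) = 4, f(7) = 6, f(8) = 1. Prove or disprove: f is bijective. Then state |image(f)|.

f(4) = 4 = f(6) with 4 ≠ 6, so f is not injective, hence not bijective.
The image of f is {1, 2, 4, 6, 7, 10}, which has 6 elements.

6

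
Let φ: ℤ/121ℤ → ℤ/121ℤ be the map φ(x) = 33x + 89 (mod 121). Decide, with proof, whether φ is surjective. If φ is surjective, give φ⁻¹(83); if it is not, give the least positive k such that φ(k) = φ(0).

11

Since gcd(33, 121) = 11, we have 33x ≡ 0 (mod 11) for all x, so φ(x) ≡ 1 (mod 11).
But 0 ≢ 1 (mod 11), so 0 ∈ ℤ/121ℤ has no preimage. Therefore φ is not surjective.
Since φ is not surjective, we find the least positive k with φ(k) = φ(0): this means 33k ≡ 0 (mod 121), i.e. 121 ∣ 33k. Since gcd(33, 121) = 11, dividing through by 11 this holds exactly when 11 ∣ 3k, and as gcd(3, 11) = 1, exactly when 11 ∣ k.
The smallest positive such k is 11.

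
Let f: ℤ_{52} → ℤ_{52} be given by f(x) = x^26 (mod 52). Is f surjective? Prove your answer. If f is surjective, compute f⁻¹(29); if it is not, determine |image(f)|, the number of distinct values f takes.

f(12): Repeated squaring mod 52: 12^1 ≡ 12, 12^2 ≡ 12² = 144 ≡ 40, 12^4 ≡ 40² = 1600 ≡ 40, 12^8 ≡ 40² = 1600 ≡ 40, 12^16 ≡ 40² = 1600 ≡ 40. Since 26 = 16 + 8 + 2, 12^26 ≡ 40·40·40: 40·40 = 1600 ≡ 40, then 40·40 = 1600 ≡ 40. So 12^26 ≡ 40 (mod 52).
f(14): Repeated squaring mod 52: 14^1 ≡ 14, 14^2 ≡ 14² = 196 ≡ 40, 14^4 ≡ 40² = 1600 ≡ 40, 14^8 ≡ 40² = 1600 ≡ 40, 14^16 ≡ 40² = 1600 ≡ 40. Since 26 = 16 + 8 + 2, 14^26 ≡ 40·40·40: 40·40 = 1600 ≡ 40, then 40·40 = 1600 ≡ 40. So 14^26 ≡ 40 (mod 52).
So f(12) = f(14) = 40 while 12 ≠ 14, so f is not injective.
A non-injective map from the 52-element set ℤ_{52} to itself takes at most 51 distinct values, so it cannot be surjective. Therefore f is not surjective.
Since f is not surjective, we determine |image(f)|. Computing x^26 mod 52 for each x (by repeated squaring, reducing mod 52 at every step), the values f(0), f(1), …, f(51) are: 0, 1, 4, 9, 16, 25, 36, 49, 12, 29, 48, 17, 40, 13, 40, 17, 48, 29, 12, 49, 36, 25, 16, 9, 4, 1, 0, 1, 4, 9, 16, 25, 36, 49, 12, 29, 48, 17, 40, 13, 40, 17, 48, 29, 12, 49, 36, 25, 16, 9, 4, 1.
The distinct values are {0, 1, 4, 9, 12, 13, 16, 17, 25, 29, 36, 40, 48, 49}; there are 14 of them.

14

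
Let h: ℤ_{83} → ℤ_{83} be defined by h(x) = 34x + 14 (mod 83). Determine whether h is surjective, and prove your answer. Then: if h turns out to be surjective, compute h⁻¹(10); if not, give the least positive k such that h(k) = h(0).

Since gcd(34, 83) = 1, 34 is invertible modulo 83. Euclid's algorithm: 83 = 2·34 + 15, 34 = 2·15 + 4, 15 = 3·4 + 3, 4 = 1·3 + 1; back-substituting gives 1 = 22·34 − 9·83, so 34⁻¹ ≡ 22 (mod 83).
For any y ∈ ℤ_{83}, x = 22(y − 14) mod 83 satisfies h(x) = 34·22(y − 14) + 14 ≡ y (since 34·22 ≡ 1 mod 83). So every y has a preimage.
Thus h is surjective.
Since h is surjective, we find h⁻¹(10): we need 34x ≡ 10 − 14 ≡ 79 (mod 83). Using 34⁻¹ = 22: x ≡ 22·79 = 1738 = 20·83 + 78, so x = 78.
Check: h(78) = 34·78 + 14 = 2666 = 32·83 + 10 ≡ 10 (mod 83).

78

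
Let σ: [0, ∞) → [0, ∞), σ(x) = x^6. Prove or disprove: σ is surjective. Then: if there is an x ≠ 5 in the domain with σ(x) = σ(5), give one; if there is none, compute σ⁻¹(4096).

For any y ∈ [0, ∞), x = y^{1/6} ∈ [0, ∞) gives σ(x) = y, so σ is surjective.
Since x ↦ x^6 is strictly increasing on [0, ∞), it is injective there, so no x ≠ 5 in the domain has σ(x) = σ(5). We therefore compute σ⁻¹(4096) = 4096^{1/6} = 4 (indeed 4^6 = 4096).

4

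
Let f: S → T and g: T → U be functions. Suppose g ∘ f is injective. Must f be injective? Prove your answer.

Suppose f(a) = f(b). Applying g: (g ∘ f)(a) = (g ∘ f)(b). Since g ∘ f is injective, a = b. Thus f is injective.

injective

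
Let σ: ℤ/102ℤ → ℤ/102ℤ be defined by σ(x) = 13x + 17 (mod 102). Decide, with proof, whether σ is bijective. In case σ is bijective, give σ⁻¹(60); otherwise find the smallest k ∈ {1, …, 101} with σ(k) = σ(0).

19

Recall that σ is injective if σ(s) = σ(t) implies s = t.
Suppose σ(s) = σ(t) in ℤ/102ℤ. Then 13s + 17 ≡ 13t + 17 (mod 102), thus 13(s − t) ≡ 0 (mod 102).
Since gcd(13, 102) = 1, 13 is invertible modulo 102, so s − t ≡ 0 (mod 102), i.e. s = t.
We now compute 13⁻¹ mod 102 explicitly. Euclid's algorithm: 102 = 7·13 + 11, 13 = 1·11 + 2, 11 = 5·2 + 1; back-substituting gives 1 = 55·13 − 7·102, so 13⁻¹ ≡ 55 (mod 102).
For any y ∈ ℤ/102ℤ, x = 55(y − 17) mod 102 satisfies σ(x) = 13·55(y − 17) + 17 ≡ y (since 13·55 ≡ 1 mod 102). So every y has a preimage.
So σ is bijective.
Since σ is bijective, we compute σ⁻¹(60): solve 13x + 17 ≡ 60 (mod 102), i.e. 13x ≡ 43 (mod 102).
Multiplying by 13⁻¹ = 55 gives x ≡ 55·43 = 2365 = 23·102 + 19 ≡ 19 (mod 102).
Check: σ(19) = 13·19 + 17 = 264 = 2·102 + 60 ≡ 60 (mod 102).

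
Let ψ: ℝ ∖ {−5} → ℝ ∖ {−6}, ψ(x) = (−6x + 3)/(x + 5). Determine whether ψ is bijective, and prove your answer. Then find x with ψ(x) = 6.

Suppose ψ(a) = ψ(b). Cross-multiplying: (−6a + 3)(b + 5) = (−6b + 3)(a + 5).
Expanding both sides and cancelling the symmetric terms leaves −33·(a − b) = 0. Since −33 ≠ 0, a = b. Thus ψ is injective.
For any y ≠ −6, solving y(x + 5) = −6x + 3 for x gives a well-defined x ≠ −5. So ψ is surjective.
So ψ is bijective.
Solving ψ(x) = 6: cross-multiplying gives −6x + 3 = 6(x + 5), which rearranges to −12x = 27, so x = −9/4.

-9/4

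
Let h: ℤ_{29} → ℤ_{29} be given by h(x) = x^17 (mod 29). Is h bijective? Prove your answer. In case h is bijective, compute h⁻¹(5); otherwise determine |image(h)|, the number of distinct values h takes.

Since 29 is prime, the nonzero elements of ℤ_{29} form a cyclic group of order 28.
As gcd(17, 28) = 1, raising to the 17th power is a bijection on this group: if x_1^17 ≡ x_2^17 then (x_1x_2^{−1})^17 = 1, and the only element of order dividing gcd(17, 28) = 1 is 1, so x_1 = x_2.
With h(0) = 0 this makes h injective on all of ℤ_{29}, hence bijective (finite equal-size domain and codomain). In particular h is bijective.
Since h is bijective, we find the preimage of 5. The inverse of x ↦ x^17 on (ℤ_{29})^× is x ↦ x^5, because 17·5 = 85 = 3·28 + 1 ≡ 1 (mod 28) and x^{28} = 1 for x ≠ 0 (Fermat). So h⁻¹(5) = 5^5 mod 29.
Repeated squaring mod 29: 5^1 ≡ 5, 5^2 ≡ 5² = 25, 5^4 ≡ 25² = 625 ≡ 16. Since 5 = 4 + 1, 5^5 ≡ 16·5: 16·5 = 80 ≡ 22. So 5^5 ≡ 22 (mod 29).
Hence h⁻¹(5) = 22.

22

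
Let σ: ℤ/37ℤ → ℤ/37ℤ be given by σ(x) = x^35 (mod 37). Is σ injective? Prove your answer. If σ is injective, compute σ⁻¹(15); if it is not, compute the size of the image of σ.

5

Since 37 is prime, the nonzero elements of ℤ/37ℤ form a cyclic group of order 36.
As gcd(35, 36) = 1, raising to the 35th power is a bijection on this group: if a^35 ≡ b^35 then (ab^{−1})^35 = 1, and the only element of order dividing gcd(35, 36) = 1 is 1, so a = b.
With σ(0) = 0 this makes σ injective on all of ℤ/37ℤ, hence bijective (finite equal-size domain and codomain). In particular σ is injective.
Since σ is injective, we find the preimage of 15. The inverse of x ↦ x^35 on (ℤ/37ℤ)^× is x ↦ x^35, because 35·35 = 1225 = 34·36 + 1 ≡ 1 (mod 36) and x^{36} = 1 for x ≠ 0 (Fermat). So σ⁻¹(15) = 15^35 mod 37.
Repeated squaring mod 37: 15^1 ≡ 15, 15^2 ≡ 15² = 225 ≡ 3, 15^4 ≡ 3² = 9, 15^8 ≡ 9² = 81 ≡ 7, 15^16 ≡ 7² = 49 ≡ 12, 15^32 ≡ 12² = 144 ≡ 33. Since 35 = 32 + 2 + 1, 15^35 ≡ 33·3·15: 33·3 = 99 ≡ 25, then 25·15 = 375 ≡ 5. So 15^35 ≡ 5 (mod 37).
Hence σ⁻¹(15) = 5.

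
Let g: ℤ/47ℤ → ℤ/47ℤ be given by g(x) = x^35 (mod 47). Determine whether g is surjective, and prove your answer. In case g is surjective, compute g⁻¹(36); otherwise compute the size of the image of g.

Since 47 is prime, the nonzero elements of ℤ/47ℤ form a cyclic group of order 46.
As gcd(35, 46) = 1, raising to the 35th power is a bijection on this group: if u^35 ≡ v^35 then (uv^{−1})^35 = 1, and the only element of order dividing gcd(35, 46) = 1 is 1, so u = v.
With g(0) = 0 this makes g injective on all of ℤ/47ℤ, hence bijective (finite equal-size domain and codomain). In particular g is surjective.
Since g is surjective, we find the preimage of 36. The inverse of x ↦ x^35 on (ℤ/47ℤ)^× is x ↦ x^25, because 35·25 = 875 = 19·46 + 1 ≡ 1 (mod 46) and x^{46} = 1 for x ≠ 0 (Fermat). So g⁻¹(36) = 36^25 mod 47.
Repeated squaring mod 47: 36^1 ≡ 36, 36^2 ≡ 36² = 1296 ≡ 27, 36^4 ≡ 27² = 729 ≡ 24, 36^8 ≡ 24² = 576 ≡ 12, 36^16 ≡ 12² = 144 ≡ 3. Since 25 = 16 + 8 + 1, 36^25 ≡ 3·12·36: 3·12 = 36, then 36·36 = 1296 ≡ 27. So 36^25 ≡ 27 (mod 47).
Hence g⁻¹(36) = 27.

27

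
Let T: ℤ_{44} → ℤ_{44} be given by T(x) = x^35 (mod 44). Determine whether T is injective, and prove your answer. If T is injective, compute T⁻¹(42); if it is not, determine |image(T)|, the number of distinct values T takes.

T(1) = 1^35 = 1.
T(5): Repeated squaring mod 44: 5^1 ≡ 5, 5^2 ≡ 5² = 25, 5^4 ≡ 25² = 625 ≡ 9, 5^8 ≡ 9² = 81 ≡ 37, 5^16 ≡ 37² = 1369 ≡ 5, 5^32 ≡ 5² = 25. Since 35 = 32 + 2 + 1, 5^35 ≡ 25·25·5: 25·25 = 625 ≡ 9, then 9·5 = 45 ≡ 1. So 5^35 ≡ 1 (mod 44).
So T(1) = T(5) = 1 while 1 ≠ 5, so T is not injective.
Since T is not injective, we determine |image(T)|. Computing x^35 mod 44 for each x (by repeated squaring, reducing mod 44 at every step), the values T(0), T(1), …, T(43) are: 0, 1, 32, 23, 12, 1, 32, 43, 32, 1, 32, 11, 12, 21, 12, 23, 12, 21, 32, 43, 12, 21, 0, 23, 32, 1, 12, 23, 32, 21, 32, 23, 32, 33, 12, 43, 12, 1, 12, 43, 32, 21, 12, 43.
The distinct values are {0, 1, 11, 12, 21, 23, 32, 33, 43}; there are 9 of them.

9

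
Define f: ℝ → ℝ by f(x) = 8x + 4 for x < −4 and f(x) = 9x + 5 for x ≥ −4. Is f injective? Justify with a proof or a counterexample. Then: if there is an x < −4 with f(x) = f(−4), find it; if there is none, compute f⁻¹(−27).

Both pieces are strictly increasing (slopes 8 and 9), so each is injective on its own interval.
The left piece maps (−∞, −4) onto (−∞, −28); the right piece maps [−4, ∞) onto [−31, ∞).
These images overlap. In particular f(−4) = −31 (right piece), and solving 8x + 4 = −31 on the left piece gives x = −35/8 < −4.
So f(−35/8) = f(−4) with −35/8 ≠ −4, and f is not injective. This x = −35/8 is the requested value below −4.

-35/8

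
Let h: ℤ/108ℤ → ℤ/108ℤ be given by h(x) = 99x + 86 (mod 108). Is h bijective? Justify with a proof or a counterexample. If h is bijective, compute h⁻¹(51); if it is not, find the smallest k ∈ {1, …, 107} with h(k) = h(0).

12

Recall that injectivity means: for all u, v in the domain, h(u) = h(v) implies u = v.
We have gcd(99, 108) = 9 > 1. Taking u = 0 and v = 12: h(0) = 86 and h(12) = 99·12 + 86 = 1274 ≡ 86 (mod 108).
So h(0) = h(12) while 0 ≠ 12, hence h is not injective, hence not bijective.
Since h is not bijective, we find the least positive k with h(k) = h(0): this means 99k ≡ 0 (mod 108), i.e. 108 ∣ 99k. Since gcd(99, 108) = 9, dividing through by 9 this holds exactly when 12 ∣ 11k, and as gcd(11, 12) = 1, exactly when 12 ∣ k.
The smallest positive such k is 12.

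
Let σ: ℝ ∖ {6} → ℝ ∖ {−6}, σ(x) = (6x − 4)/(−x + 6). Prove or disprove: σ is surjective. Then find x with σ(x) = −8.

22

For any y ≠ −6, solving y(−x + 6) = 6x − 4 for x gives a well-defined x ≠ 6. So σ is surjective.
Solving σ(x) = −8: cross-multiplying gives 6x − 4 = −8(−x + 6), which rearranges to −2x = −44, so x = 22.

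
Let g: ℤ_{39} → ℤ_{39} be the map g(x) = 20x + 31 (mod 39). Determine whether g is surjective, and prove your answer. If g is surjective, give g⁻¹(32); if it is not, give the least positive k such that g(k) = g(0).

2

Since gcd(20, 39) = 1, 20 is invertible modulo 39. Euclid's algorithm: 39 = 1·20 + 19, 20 = 1·19 + 1; back-substituting gives 1 = 2·20 − 1·39, so 20⁻¹ ≡ 2 (mod 39).
Then y ↦ 2(y − 31) is a two-sided inverse to g, so every y ∈ ℤ_{39} has a preimage.
Therefore g is surjective.
Since g is surjective, we compute g⁻¹(32): solve 20x + 31 ≡ 32 (mod 39), i.e. 20x ≡ 1 (mod 39).
Multiplying by 20⁻¹ = 2 gives x ≡ 2·1 = 2 ≡ 2 (mod 39).
Check: g(2) = 20·2 + 31 = 71 = 1·39 + 32 ≡ 32 (mod 39).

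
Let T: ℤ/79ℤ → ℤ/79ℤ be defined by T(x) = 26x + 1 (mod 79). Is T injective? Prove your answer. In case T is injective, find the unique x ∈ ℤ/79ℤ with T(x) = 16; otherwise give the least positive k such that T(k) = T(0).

Recall that T is injective when T(x_1) = T(x_2) forces x_1 = x_2.
Suppose T(x_1) = T(x_2) in ℤ/79ℤ. Then 26x_1 + 1 ≡ 26x_2 + 1 (mod 79), so 26(x_1 − x_2) ≡ 0 (mod 79).
Since gcd(26, 79) = 1, 26 is invertible modulo 79, thus x_1 − x_2 ≡ 0 (mod 79), i.e. x_1 = x_2.
So T is injective.
We now compute 26⁻¹ mod 79 explicitly. Euclid's algorithm: 79 = 3·26 + 1; back-substituting gives 1 = 76·26 − 25·79, so 26⁻¹ ≡ 76 (mod 79).
Since T is injective, we find T⁻¹(16): we need 26x ≡ 16 − 1 ≡ 15 (mod 79). Using 26⁻¹ = 76: x ≡ 76·15 = 1140 = 14·79 + 34, so x = 34.
Check: T(34) = 26·34 + 1 = 885 = 11·79 + 16 ≡ 16 (mod 79).

34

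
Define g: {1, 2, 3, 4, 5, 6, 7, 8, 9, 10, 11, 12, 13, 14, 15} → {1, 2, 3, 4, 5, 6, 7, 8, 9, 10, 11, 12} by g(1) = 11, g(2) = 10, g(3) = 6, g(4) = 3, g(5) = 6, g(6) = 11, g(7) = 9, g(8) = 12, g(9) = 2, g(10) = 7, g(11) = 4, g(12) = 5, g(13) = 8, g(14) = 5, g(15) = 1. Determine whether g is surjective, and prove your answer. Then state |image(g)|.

Every element of the codomain has a preimage: 1 = g(15), 2 = g(9), 3 = g(4), 4 = g(11), 5 = g(12), 6 = g(3), 7 = g(10), 8 = g(13), 9 = g(7), 10 = g(2), 11 = g(1), 12 = g(8).
Therefore g is surjective.
The image of g is {1, 2, 3, 4, 5, 6, 7, 8, 9, 10, 11, 12}, which has 12 elements.

12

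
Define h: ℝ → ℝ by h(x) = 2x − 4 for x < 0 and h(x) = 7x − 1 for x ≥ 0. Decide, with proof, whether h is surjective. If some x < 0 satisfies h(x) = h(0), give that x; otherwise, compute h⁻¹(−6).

-1

Both pieces are strictly increasing (slopes 2 and 7), so each is injective on its own interval.
The left piece maps (−∞, 0) onto (−∞, −4); the right piece maps [0, ∞) onto [−1, ∞).
The union (−∞, −4) ∪ [−1, ∞) omits the interval between −4 and −1; in particular −4 has no preimage. So h is not surjective.
Because the two images are disjoint, no x < 0 has h(x) = h(0), so we compute h⁻¹(−6): −6 lies in (−∞, −4), so solve 2x − 4 = −6: x = (−6 + 4)/2 = −1.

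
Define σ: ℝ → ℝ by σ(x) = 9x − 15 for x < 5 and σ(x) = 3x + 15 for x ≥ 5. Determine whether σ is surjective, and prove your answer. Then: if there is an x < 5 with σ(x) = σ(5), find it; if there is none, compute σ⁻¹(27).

Both pieces are strictly increasing (slopes 9 and 3), so each is injective on its own interval.
The left piece maps (−∞, 5) onto (−∞, 30); the right piece maps [5, ∞) onto [30, ∞).
These images together cover ℝ, so σ is surjective.
Because the two images are disjoint, no x < 5 has σ(x) = σ(5), so we compute σ⁻¹(27): 27 lies in (−∞, 30), so solve 9x − 15 = 27: x = (27 + 15)/9 = 14/3.

14/3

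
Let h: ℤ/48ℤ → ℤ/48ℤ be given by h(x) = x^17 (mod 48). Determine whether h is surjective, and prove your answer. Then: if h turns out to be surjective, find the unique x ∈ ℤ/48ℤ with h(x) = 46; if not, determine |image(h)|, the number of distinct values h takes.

27

h(0) = 0^17 = 0.
h(6): Repeated squaring mod 48: 6^1 ≡ 6, 6^2 ≡ 6² = 36, 6^4 ≡ 36² = 1296 ≡ 0, 6^8 ≡ 0² = 0, 6^16 ≡ 0² = 0. Since 17 = 16 + 1, 6^17 ≡ 0·6: 0·6 = 0. So 6^17 ≡ 0 (mod 48).
So h(0) = h(6) = 0 while 0 ≠ 6, therefore h is not injective.
A non-injective map from the 48-element set ℤ/48ℤ to itself takes at most 47 distinct values, so it cannot be surjective. Hence h is not surjective.
Since h is not surjective, we determine |image(h)|. Computing x^17 mod 48 for each x (by repeated squaring, reducing mod 48 at every step), the values h(0), h(1), …, h(47) are: 0, 1, 32, 3, 16, 5, 0, 7, 32, 9, 16, 11, 0, 13, 32, 15, 16, 17, 0, 19, 32, 21, 16, 23, 0, 25, 32, 27, 16, 29, 0, 31, 32, 33, 16, 35, 0, 37, 32, 39, 16, 41, 0, 43, 32, 45, 16, 47.
The distinct values are {0, 1, 3, 5, 7, 9, 11, 13, 15, 16, 17, 19, 21, 23, 25, 27, 29, 31, 32, 33, 35, 37, 39, 41, 43, 45, 47}; there are 27 of them.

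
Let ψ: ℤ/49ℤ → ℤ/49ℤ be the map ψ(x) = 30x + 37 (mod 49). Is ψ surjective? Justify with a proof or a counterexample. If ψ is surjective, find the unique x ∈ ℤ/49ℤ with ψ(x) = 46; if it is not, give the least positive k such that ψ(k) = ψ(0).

Since gcd(30, 49) = 1, 30 is invertible modulo 49. Euclid's algorithm: 49 = 1·30 + 19, 30 = 1·19 + 11, 19 = 1·11 + 8, 11 = 1·8 + 3, 8 = 2·3 + 2, 3 = 1·2 + 1; back-substituting gives 1 = 18·30 − 11·49, so 30⁻¹ ≡ 18 (mod 49).
Then y ↦ 18(y − 37) is a two-sided inverse to ψ, so every y ∈ ℤ/49ℤ has a preimage.
Hence ψ is surjective.
Since ψ is surjective, we find ψ⁻¹(46): we need 30x ≡ 46 − 37 ≡ 9 (mod 49). Using 30⁻¹ = 18: x ≡ 18·9 = 162 = 3·49 + 15, so x = 15.
Check: ψ(15) = 30·15 + 37 = 487 = 9·49 + 46 ≡ 46 (mod 49).

15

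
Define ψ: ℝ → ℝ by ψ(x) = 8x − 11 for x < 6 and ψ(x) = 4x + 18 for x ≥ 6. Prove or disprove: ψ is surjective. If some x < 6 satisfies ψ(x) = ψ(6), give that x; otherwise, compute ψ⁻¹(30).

Both pieces are strictly increasing (slopes 8 and 4), so each is injective on its own interval.
The left piece maps (−∞, 6) onto (−∞, 37); the right piece maps [6, ∞) onto [42, ∞).
The union (−∞, 37) ∪ [42, ∞) omits the interval between 37 and 42; in particular 37 has no preimage. So ψ is not surjective.
Because the two images are disjoint, no x < 6 has ψ(x) = ψ(6), so we compute ψ⁻¹(30): 30 lies in (−∞, 37), so solve 8x − 11 = 30: x = (30 + 11)/8 = 41/8.

41/8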